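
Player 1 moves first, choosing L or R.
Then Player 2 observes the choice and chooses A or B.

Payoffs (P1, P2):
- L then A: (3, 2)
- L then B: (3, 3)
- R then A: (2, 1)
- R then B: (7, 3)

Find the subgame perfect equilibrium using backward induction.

P1 plays R, P2 plays B after L and B after R; Payoff (7, 3)

Work:
Backward induction:
After L: P2 chooses B → P1 gets 3
After R: P2 chooses B → P1 gets 7
P1 chooses R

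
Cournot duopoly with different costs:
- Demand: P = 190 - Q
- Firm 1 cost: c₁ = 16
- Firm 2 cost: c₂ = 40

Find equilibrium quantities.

q₁* = 66.0, q₂* = 42.0

Work:
Reaction: q₁ = (190 - 16 - q₂)/2
Reaction: q₂ = (190 - 40 - q₁)/2
Solve simultaneously:
q₁* = (190 - 2×16 + 40)/3 = 66.0
q₂* = (190 - 2×40 + 16)/3 = 42.0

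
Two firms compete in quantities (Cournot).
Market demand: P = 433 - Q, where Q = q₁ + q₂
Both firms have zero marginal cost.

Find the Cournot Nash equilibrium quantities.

q₁* = q₂* = 144.33; P* = 144.33

Work:
Profit: π_i = P·q_i = (a - q_i - q_j)·q_i
FOC: ∂π_i/∂q_i = a - 2q_i - q_j = 0
Reaction function: q_i = (433 - q_j)/2
Symmetry: q* = 433/3 = 144.33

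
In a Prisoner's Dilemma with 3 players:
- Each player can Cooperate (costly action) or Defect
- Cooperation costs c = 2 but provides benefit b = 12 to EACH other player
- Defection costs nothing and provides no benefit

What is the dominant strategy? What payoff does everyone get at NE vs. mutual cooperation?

Dominant: Defect; NE payoff = 0; Coop payoff = 22

Work:
Defect dominates (saves cost c = 2, benefit to others is external)
NE: All defect → everyone gets 0
If all cooperate: each receives (2)×12 - 2 = 22
Social dilemma: 22 > 0 but NE gives 0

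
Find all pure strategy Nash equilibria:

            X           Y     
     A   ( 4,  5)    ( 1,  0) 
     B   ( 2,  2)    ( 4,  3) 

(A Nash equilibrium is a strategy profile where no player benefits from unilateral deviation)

Nash equilibrium: (A, X), (B, Y)

Work:
Best responses:
  P1 vs X: payoffs [4, 2] → best response A (payoff 4)
  P1 vs Y: payoffs [1, 4] → best response B (payoff 4)
  P2 vs A: payoffs [5, 0] → best response X (payoff 5)
  P2 vs B: payoffs [2, 3] → best response Y (payoff 3)
Mutual best responses: (A,X), (B,Y) → Nash equilibria.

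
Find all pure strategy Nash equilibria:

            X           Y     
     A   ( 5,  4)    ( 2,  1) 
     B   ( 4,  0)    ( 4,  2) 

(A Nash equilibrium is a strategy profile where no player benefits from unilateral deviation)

Nash equilibrium: (A, X), (B, Y)

Work:
Best responses:
  P1 vs X: payoffs [5, 4] → best response A (payoff 5)
  P1 vs Y: payoffs [2, 4] → best response B (payoff 4)
  P2 vs A: payoffs [4, 1] → best response X (payoff 4)
  P2 vs B: payoffs [0, 2] → best response Y (payoff 2)
Mutual best responses: (A,X), (B,Y) → Nash equilibria.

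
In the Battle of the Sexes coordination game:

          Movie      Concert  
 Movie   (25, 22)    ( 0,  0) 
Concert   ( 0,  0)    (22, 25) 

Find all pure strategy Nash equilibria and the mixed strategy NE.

Pure NE: (Movie, Movie) and (Concert, Concert); Mixed NE: p = 0.5319, q = 0.4681

Work:
Check pure NE:
(Movie, Movie): (25, 22) - no unilateral deviation beneficial
(Concert, Concert): (22, 25) - no unilateral deviation beneficial
Mixed NE: P1 plays Movie with p = 0.5319, P2 plays Movie with q = 0.4681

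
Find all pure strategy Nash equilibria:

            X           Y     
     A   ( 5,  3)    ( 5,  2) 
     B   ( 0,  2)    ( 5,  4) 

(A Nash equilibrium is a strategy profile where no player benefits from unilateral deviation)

Nash equilibrium: (A, X), (B, Y)

Work:
Best responses:
  P1 vs X: payoffs [5, 0] → best response A (payoff 5)
  P1 vs Y: payoffs [5, 5] → best response A/B (payoff 5)
  P2 vs A: payoffs [3, 2] → best response X (payoff 3)
  P2 vs B: payoffs [2, 4] → best response Y (payoff 4)
Mutual best responses: (A,X), (B,Y) → Nash equilibria.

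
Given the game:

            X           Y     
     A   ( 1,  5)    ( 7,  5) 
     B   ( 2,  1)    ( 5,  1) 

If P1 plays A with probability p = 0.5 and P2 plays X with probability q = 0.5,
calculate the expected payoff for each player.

E[P1] = 3.75, E[P2] = 3.0

Work:
E[P1] = p·q·π₁(A,X) + p·(1-q)·π₁(A,Y) + (1-p)·q·π₁(B,X) + (1-p)·(1-q)·π₁(B,Y)
= 0.5·0.5·1 + 0.5·0.5·7 + 0.5·0.5·2 + 0.5·0.5·5
= 3.75

E[P2] = 3.0 (similar calculation)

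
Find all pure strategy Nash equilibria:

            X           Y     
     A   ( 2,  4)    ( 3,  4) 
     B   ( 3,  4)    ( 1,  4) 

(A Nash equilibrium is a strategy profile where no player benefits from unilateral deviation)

Nash equilibrium: (A, Y), (B, X)

Work:
Best responses:
  P1 vs X: payoffs [2, 3] → best response B (payoff 3)
  P1 vs Y: payoffs [3, 1] → best response A (payoff 3)
  P2 vs A: payoffs [4, 4] → best response X/Y (payoff 4)
  P2 vs B: payoffs [4, 4] → best response X/Y (payoff 4)
Mutual best responses: (A,Y), (B,X) → Nash equilibria.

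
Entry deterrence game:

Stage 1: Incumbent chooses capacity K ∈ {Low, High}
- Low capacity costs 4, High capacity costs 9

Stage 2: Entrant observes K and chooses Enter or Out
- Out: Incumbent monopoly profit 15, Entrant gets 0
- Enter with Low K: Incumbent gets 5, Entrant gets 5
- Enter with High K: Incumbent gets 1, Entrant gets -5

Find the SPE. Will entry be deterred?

SPE: (High, Enter|Low, Out|High); Entry deterred. Incumbent net profit = 6

Work:
After Low K: Entrant enters (5 > 0)
After High K: Entrant stays out (-5 < 0)
Incumbent: Low → 5−4=1, High → 15−9=6
Incumbent chooses High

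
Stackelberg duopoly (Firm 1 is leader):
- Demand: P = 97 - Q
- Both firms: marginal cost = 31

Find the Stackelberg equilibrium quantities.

q₁* (leader) = 33.0, q₂* (follower) = 16.5

Work:
Follower's reaction: q₂ = (a - c - q₁)/2
Leader substitutes: π₁ = q₁·(a - q₁ - (a-c-q₁)/2 - c)
FOC: q₁* = (97 - 31)/2 = 33.00
Then: q₂* = (97 - 31 - 33.0)/2 = 16.50
Leader has first-mover advantage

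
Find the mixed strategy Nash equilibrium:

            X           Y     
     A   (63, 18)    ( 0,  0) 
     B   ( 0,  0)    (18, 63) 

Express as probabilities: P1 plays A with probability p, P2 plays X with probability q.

p = 0.7778, q = 0.2222

Work:
Find probabilities that make opponent indifferent:
P2 chooses q to make P1 indifferent between A and B
P1 chooses p to make P2 indifferent between X and Y
Mixed NE: P1 plays (A: 0.7778, B: 0.2222), P2 plays (X: 0.2222, Y: 0.7778)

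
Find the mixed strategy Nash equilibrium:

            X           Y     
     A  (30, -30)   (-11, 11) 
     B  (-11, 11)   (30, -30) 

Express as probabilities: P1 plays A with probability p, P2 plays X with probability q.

p = 0.5, q = 0.5

Work:
Find probabilities that make opponent indifferent:
P2 chooses q to make P1 indifferent between A and B
P1 chooses p to make P2 indifferent between X and Y
Mixed NE: P1 plays (A: 0.5, B: 0.5), P2 plays (X: 0.5, Y: 0.5)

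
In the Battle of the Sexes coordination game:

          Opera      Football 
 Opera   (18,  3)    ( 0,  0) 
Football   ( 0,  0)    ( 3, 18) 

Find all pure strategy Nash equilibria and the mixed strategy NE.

Pure NE: (Opera, Opera) and (Football, Football); Mixed NE: p = 0.8571, q = 0.1429

Work:
Check pure NE:
(Opera, Opera): (18, 3) - no unilateral deviation beneficial
(Football, Football): (3, 18) - no unilateral deviation beneficial
Mixed NE: P1 plays Opera with p = 0.8571, P2 plays Opera with q = 0.1429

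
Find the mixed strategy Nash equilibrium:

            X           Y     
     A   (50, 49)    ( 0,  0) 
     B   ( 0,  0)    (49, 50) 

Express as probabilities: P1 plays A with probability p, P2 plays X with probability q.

p = 0.5051, q = 0.4949

Work:
Find probabilities that make opponent indifferent:
P2 chooses q to make P1 indifferent between A and B
P1 chooses p to make P2 indifferent between X and Y
Mixed NE: P1 plays (A: 0.5051, B: 0.4949), P2 plays (X: 0.4949, Y: 0.5051)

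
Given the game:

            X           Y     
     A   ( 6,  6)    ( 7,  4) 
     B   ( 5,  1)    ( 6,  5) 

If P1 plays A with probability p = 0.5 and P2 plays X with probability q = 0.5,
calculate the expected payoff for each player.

E[P1] = 6.0, E[P2] = 4.0

Work:
E[P1] = p·q·π₁(A,X) + p·(1-q)·π₁(A,Y) + (1-p)·q·π₁(B,X) + (1-p)·(1-q)·π₁(B,Y)
= 0.5·0.5·6 + 0.5·0.5·7 + 0.5·0.5·5 + 0.5·0.5·6
= 6.0

E[P2] = 4.0 (similar calculation)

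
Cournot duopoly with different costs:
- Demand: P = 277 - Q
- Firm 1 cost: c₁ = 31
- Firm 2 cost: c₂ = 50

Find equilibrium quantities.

q₁* = 88.33, q₂* = 69.33

Work:
Reaction: q₁ = (277 - 31 - q₂)/2
Reaction: q₂ = (277 - 50 - q₁)/2
Solve simultaneously:
q₁* = (277 - 2×31 + 50)/3 = 88.33
q₂* = (277 - 2×50 + 31)/3 = 69.33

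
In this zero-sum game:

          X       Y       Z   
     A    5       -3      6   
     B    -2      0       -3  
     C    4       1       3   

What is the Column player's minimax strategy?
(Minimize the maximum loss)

Column should play Y, value = 1

Work:
Column player minimizes Row's maximum payoff:
Column X: max payoff to Row = 5
Column Y: max payoff to Row = 1
Column Z: max payoff to Row = 6
Minimum is 1, achieved by column Y.
Minimax strategy: Y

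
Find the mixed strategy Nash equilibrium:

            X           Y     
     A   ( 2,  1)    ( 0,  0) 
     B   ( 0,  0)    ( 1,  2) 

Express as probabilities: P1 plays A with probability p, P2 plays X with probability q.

p = 0.6667, q = 0.3333

Work:
Find probabilities that make opponent indifferent:
P2 chooses q to make P1 indifferent between A and B
P1 chooses p to make P2 indifferent between X and Y
Mixed NE: P1 plays (A: 0.6667, B: 0.3333), P2 plays (X: 0.3333, Y: 0.6667)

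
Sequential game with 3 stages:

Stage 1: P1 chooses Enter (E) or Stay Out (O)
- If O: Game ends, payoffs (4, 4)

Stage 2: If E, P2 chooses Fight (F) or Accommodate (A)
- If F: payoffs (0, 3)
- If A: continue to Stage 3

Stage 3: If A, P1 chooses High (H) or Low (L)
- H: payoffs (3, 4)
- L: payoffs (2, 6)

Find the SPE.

SPE: (O, A, H); Outcome (4, 4)

Work:
Stage 3: P1 chooses H (3 vs 2)
Stage 2: P2: F->3, A->4 (anticipating H). Choose A
Stage 1: P1: O->4, E->3 (anticipating A, H). Choose O
SPE path: O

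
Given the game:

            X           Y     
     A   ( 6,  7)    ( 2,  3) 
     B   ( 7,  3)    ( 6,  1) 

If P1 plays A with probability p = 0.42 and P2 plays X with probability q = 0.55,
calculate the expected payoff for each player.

E[P1] = 5.563, E[P2] = 3.402

Work:
E[P1] = p·q·π₁(A,X) + p·(1-q)·π₁(A,Y) + (1-p)·q·π₁(B,X) + (1-p)·(1-q)·π₁(B,Y)
= 0.42·0.55·6 + 0.42·0.45·2 + 0.58·0.55·7 + 0.58·0.45·6
= 5.563

E[P2] = 3.402 (similar calculation)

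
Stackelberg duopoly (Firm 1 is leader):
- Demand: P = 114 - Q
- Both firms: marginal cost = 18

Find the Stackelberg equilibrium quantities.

q₁* (leader) = 48.0, q₂* (follower) = 24.0

Work:
Follower's reaction: q₂ = (a - c - q₁)/2
Leader substitutes: π₁ = q₁·(a - q₁ - (a-c-q₁)/2 - c)
FOC: q₁* = (114 - 18)/2 = 48.00
Then: q₂* = (114 - 18 - 48.0)/2 = 24.00
Leader has first-mover advantage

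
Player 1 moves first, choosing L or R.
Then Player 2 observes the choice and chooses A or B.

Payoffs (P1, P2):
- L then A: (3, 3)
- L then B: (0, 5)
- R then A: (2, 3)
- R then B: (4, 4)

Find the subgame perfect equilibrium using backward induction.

P1 plays R, P2 plays B after L and B after R; Payoff (4, 4)

Work:
Backward induction:
After L: P2 chooses B → P1 gets 0
After R: P2 chooses B → P1 gets 4
P1 chooses R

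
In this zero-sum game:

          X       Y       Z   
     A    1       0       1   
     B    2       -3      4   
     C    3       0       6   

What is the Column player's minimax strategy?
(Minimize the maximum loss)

Column should play Y, value = 0

Work:
Column player minimizes Row's maximum payoff:
Column X: max payoff to Row = 3
Column Y: max payoff to Row = 0
Column Z: max payoff to Row = 6
Minimum is 0, achieved by column Y.
Minimax strategy: Y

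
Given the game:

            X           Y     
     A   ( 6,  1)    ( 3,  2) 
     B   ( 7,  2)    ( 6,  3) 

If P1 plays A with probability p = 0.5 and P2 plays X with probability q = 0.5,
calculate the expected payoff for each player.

E[P1] = 5.5, E[P2] = 2.0

Work:
E[P1] = p·q·π₁(A,X) + p·(1-q)·π₁(A,Y) + (1-p)·q·π₁(B,X) + (1-p)·(1-q)·π₁(B,Y)
= 0.5·0.5·6 + 0.5·0.5·3 + 0.5·0.5·7 + 0.5·0.5·6
= 5.5

E[P2] = 2.0 (similar calculation)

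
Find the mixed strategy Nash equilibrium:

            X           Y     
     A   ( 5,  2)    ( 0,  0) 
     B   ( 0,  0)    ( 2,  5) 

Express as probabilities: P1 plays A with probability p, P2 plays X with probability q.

p = 0.7143, q = 0.2857

Work:
Find probabilities that make opponent indifferent:
P2 chooses q to make P1 indifferent between A and B
P1 chooses p to make P2 indifferent between X and Y
Mixed NE: P1 plays (A: 0.7143, B: 0.2857), P2 plays (X: 0.2857, Y: 0.7143)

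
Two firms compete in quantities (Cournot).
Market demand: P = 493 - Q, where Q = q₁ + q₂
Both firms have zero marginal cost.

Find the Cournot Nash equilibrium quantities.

q₁* = q₂* = 164.33; P* = 164.33

Work:
Profit: π_i = P·q_i = (a - q_i - q_j)·q_i
FOC: ∂π_i/∂q_i = a - 2q_i - q_j = 0
Reaction function: q_i = (493 - q_j)/2
Symmetry: q* = 493/3 = 164.33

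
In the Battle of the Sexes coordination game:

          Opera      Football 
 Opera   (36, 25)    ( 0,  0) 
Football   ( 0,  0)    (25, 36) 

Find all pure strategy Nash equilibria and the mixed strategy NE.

Pure NE: (Opera, Opera) and (Football, Football); Mixed NE: p = 0.5902, q = 0.4098

Work:
Check pure NE:
(Opera, Opera): (36, 25) - no unilateral deviation beneficial
(Football, Football): (25, 36) - no unilateral deviation beneficial
Mixed NE: P1 plays Opera with p = 0.5902, P2 plays Opera with q = 0.4098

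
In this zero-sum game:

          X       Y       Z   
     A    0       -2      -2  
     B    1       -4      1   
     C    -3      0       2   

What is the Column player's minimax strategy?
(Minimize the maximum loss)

Column should play Y, value = 0

Work:
Column player minimizes Row's maximum payoff:
Column X: max payoff to Row = 1
Column Y: max payoff to Row = 0
Column Z: max payoff to Row = 2
Minimum is 0, achieved by column Y.
Minimax strategy: Y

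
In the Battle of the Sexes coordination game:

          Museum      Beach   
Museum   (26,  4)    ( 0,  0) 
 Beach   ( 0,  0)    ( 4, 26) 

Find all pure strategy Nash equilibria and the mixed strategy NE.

Pure NE: (Museum, Museum) and (Beach, Beach); Mixed NE: p = 0.8667, q = 0.1333

Work:
Check pure NE:
(Museum, Museum): (26, 4) - no unilateral deviation beneficial
(Beach, Beach): (4, 26) - no unilateral deviation beneficial
Mixed NE: P1 plays Museum with p = 0.8667, P2 plays Museum with q = 0.1333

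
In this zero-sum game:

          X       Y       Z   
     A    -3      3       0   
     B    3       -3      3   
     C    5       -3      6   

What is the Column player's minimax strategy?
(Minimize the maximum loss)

Column should play Y, value = 3

Work:
Column player minimizes Row's maximum payoff:
Column X: max payoff to Row = 5
Column Y: max payoff to Row = 3
Column Z: max payoff to Row = 6
Minimum is 3, achieved by column Y.
Minimax strategy: Y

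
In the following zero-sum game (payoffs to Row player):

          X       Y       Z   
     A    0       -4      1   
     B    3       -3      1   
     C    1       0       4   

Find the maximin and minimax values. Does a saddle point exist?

Maximin = 0, Minimax = 0, Saddle: True

Work:
Row minimums: [-4, -3, 0] → maximin = 0
Column maximums: [3, 0, 4] → minimax = 0
Saddle point exists! Game value = 0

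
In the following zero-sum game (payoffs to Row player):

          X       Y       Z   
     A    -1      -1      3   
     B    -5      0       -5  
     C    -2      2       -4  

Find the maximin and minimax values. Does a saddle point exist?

Maximin = -1, Minimax = -1, Saddle: True

Work:
Row minimums: [-1, -5, -4] → maximin = -1
Column maximums: [-1, 2, 3] → minimax = -1
Saddle point exists! Game value = -1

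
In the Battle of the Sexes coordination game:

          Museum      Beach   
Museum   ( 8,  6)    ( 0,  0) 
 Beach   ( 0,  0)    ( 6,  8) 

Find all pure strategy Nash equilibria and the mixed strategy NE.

Pure NE: (Museum, Museum) and (Beach, Beach); Mixed NE: p = 0.5714, q = 0.4286

Work:
Check pure NE:
(Museum, Museum): (8, 6) - no unilateral deviation beneficial
(Beach, Beach): (6, 8) - no unilateral deviation beneficial
Mixed NE: P1 plays Museum with p = 0.5714, P2 plays Museum with q = 0.4286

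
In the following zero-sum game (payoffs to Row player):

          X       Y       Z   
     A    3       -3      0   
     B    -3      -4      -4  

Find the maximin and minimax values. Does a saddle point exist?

Maximin = -3, Minimax = -3, Saddle: True

Work:
Row minimums: [-3, -4] → maximin = -3
Column maximums: [3, -3, 0] → minimax = -3
Saddle point exists! Game value = -3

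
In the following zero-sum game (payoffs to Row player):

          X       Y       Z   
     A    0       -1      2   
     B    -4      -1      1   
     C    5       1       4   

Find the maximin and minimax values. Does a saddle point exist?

Maximin = 1, Minimax = 1, Saddle: True

Work:
Row minimums: [-1, -4, 1] → maximin = 1
Column maximums: [5, 1, 4] → minimax = 1
Saddle point exists! Game value = 1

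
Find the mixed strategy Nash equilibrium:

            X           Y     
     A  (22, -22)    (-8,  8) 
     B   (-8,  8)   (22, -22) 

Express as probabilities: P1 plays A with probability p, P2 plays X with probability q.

p = 0.5, q = 0.5

Work:
Find probabilities that make opponent indifferent:
P2 chooses q to make P1 indifferent between A and B
P1 chooses p to make P2 indifferent between X and Y
Mixed NE: P1 plays (A: 0.5, B: 0.5), P2 plays (X: 0.5, Y: 0.5)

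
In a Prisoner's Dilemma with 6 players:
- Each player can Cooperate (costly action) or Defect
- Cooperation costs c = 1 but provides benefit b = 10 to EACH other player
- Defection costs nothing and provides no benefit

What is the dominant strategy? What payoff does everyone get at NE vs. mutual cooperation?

Dominant: Defect; NE payoff = 0; Coop payoff = 49

Work:
Defect dominates (saves cost c = 1, benefit to others is external)
NE: All defect → everyone gets 0
If all cooperate: each receives (5)×10 - 1 = 49
Social dilemma: 49 > 0 but NE gives 0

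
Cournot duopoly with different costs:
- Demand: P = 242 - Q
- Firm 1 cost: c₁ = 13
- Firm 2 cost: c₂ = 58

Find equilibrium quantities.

q₁* = 91.33, q₂* = 46.33

Work:
Reaction: q₁ = (242 - 13 - q₂)/2
Reaction: q₂ = (242 - 58 - q₁)/2
Solve simultaneously:
q₁* = (242 - 2×13 + 58)/3 = 91.33
q₂* = (242 - 2×58 + 13)/3 = 46.33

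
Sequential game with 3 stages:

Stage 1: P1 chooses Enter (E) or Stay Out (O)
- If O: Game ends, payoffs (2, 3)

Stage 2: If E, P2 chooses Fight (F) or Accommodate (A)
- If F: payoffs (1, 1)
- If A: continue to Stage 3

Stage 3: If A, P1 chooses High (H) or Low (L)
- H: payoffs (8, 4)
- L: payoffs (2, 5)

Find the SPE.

SPE: (E, A, H); Outcome (8, 4)

Work:
Stage 3: P1 chooses H (8 vs 2)
Stage 2: P2: F->1, A->4 (anticipating H). Choose A
Stage 1: P1: O->2, E->8 (anticipating A, H). Choose E
SPE path: E -> A -> H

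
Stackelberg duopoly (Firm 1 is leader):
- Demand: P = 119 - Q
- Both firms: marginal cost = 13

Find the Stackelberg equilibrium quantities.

q₁* (leader) = 53.0, q₂* (follower) = 26.5

Work:
Follower's reaction: q₂ = (a - c - q₁)/2
Leader substitutes: π₁ = q₁·(a - q₁ - (a-c-q₁)/2 - c)
FOC: q₁* = (119 - 13)/2 = 53.00
Then: q₂* = (119 - 13 - 53.0)/2 = 26.50
Leader has first-mover advantage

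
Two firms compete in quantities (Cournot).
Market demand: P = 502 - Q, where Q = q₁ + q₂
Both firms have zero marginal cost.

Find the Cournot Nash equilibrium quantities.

q₁* = q₂* = 167.33; P* = 167.33

Work:
Profit: π_i = P·q_i = (a - q_i - q_j)·q_i
FOC: ∂π_i/∂q_i = a - 2q_i - q_j = 0
Reaction function: q_i = (502 - q_j)/2
Symmetry: q* = 502/3 = 167.33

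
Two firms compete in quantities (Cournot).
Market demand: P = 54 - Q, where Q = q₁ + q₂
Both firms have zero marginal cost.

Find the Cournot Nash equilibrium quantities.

q₁* = q₂* = 18.0; P* = 18.0

Work:
Profit: π_i = P·q_i = (a - q_i - q_j)·q_i
FOC: ∂π_i/∂q_i = a - 2q_i - q_j = 0
Reaction function: q_i = (54 - q_j)/2
Symmetry: q* = 54/3 = 18.0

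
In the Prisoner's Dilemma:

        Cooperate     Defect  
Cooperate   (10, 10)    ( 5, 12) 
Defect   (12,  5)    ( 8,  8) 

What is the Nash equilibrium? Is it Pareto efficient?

(Defect, Defect) is NE; not Pareto efficient

Work:
Defect dominates Cooperate for both players:
If P2 cooperates: Defect (12) > Cooperate (10)
If P2 defects: Defect (8) > Cooperate (5)
NE: (Defect, Defect) with payoff (8, 8)
But (Cooperate, Cooperate) = (10, 10) Pareto dominates (8, 8)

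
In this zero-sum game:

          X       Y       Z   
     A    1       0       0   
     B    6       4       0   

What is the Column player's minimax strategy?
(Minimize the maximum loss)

Column should play Z, value = 0

Work:
Column player minimizes Row's maximum payoff:
Column X: max payoff to Row = 6
Column Y: max payoff to Row = 4
Column Z: max payoff to Row = 0
Minimum is 0, achieved by column Z.
Minimax strategy: Z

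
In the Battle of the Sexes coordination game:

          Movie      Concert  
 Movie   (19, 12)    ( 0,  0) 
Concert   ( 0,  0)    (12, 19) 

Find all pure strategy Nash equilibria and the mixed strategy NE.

Pure NE: (Movie, Movie) and (Concert, Concert); Mixed NE: p = 0.6129, q = 0.3871

Work:
Check pure NE:
(Movie, Movie): (19, 12) - no unilateral deviation beneficial
(Concert, Concert): (12, 19) - no unilateral deviation beneficial
Mixed NE: P1 plays Movie with p = 0.6129, P2 plays Movie with q = 0.3871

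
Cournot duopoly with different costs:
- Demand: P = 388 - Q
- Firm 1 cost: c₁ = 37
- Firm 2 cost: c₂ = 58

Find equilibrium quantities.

q₁* = 124.0, q₂* = 103.0

Work:
Reaction: q₁ = (388 - 37 - q₂)/2
Reaction: q₂ = (388 - 58 - q₁)/2
Solve simultaneously:
q₁* = (388 - 2×37 + 58)/3 = 124.0
q₂* = (388 - 2×58 + 37)/3 = 103.0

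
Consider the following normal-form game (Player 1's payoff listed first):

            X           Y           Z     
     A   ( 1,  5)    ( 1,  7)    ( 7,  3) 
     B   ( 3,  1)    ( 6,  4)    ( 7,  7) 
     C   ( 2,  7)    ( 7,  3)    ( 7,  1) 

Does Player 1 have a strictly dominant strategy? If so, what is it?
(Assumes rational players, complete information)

No strictly dominant strategy exists for Player 1

Work:
A strategy strictly dominates another if it gives a strictly higher payoff against every opponent action. Compare each pair of P1's strategies column-by-column:
  A vs B: [1 vs 3, 1 vs 6, 7 vs 7] → A does not strictly dominate B (column X: 1 ≤ 3)
  A vs C: [1 vs 2, 1 vs 7, 7 vs 7] → A does not strictly dominate C (column X: 1 ≤ 2)
  B vs A: [3 vs 1, 6 vs 1, 7 vs 7] → B does not strictly dominate A (column Z: 7 ≤ 7)
  B vs C: [3 vs 2, 6 vs 7, 7 vs 7] → B does not strictly dominate C (column Y: 6 ≤ 7)
  C vs A: [2 vs 1, 7 vs 1, 7 vs 7] → C does not strictly dominate A (column Z: 7 ≤ 7)
  C vs B: [2 vs 3, 7 vs 6, 7 vs 7] → C does not strictly dominate B (column X: 2 ≤ 3)
No single strategy strictly dominates all others → no strictly dominant strategy.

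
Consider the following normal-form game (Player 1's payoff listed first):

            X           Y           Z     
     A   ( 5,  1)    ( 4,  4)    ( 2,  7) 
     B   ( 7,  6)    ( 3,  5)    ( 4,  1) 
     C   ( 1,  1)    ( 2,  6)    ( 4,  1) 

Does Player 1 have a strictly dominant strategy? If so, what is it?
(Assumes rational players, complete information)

No strictly dominant strategy exists for Player 1

Work:
A strategy strictly dominates another if it gives a strictly higher payoff against every opponent action. Compare each pair of P1's strategies column-by-column:
  A vs B: [5 vs 7, 4 vs 3, 2 vs 4] → A does not strictly dominate B (column X: 5 ≤ 7)
  A vs C: [5 vs 1, 4 vs 2, 2 vs 4] → A does not strictly dominate C (column Z: 2 ≤ 4)
  B vs A: [7 vs 5, 3 vs 4, 4 vs 2] → B does not strictly dominate A (column Y: 3 ≤ 4)
  B vs C: [7 vs 1, 3 vs 2, 4 vs 4] → B does not strictly dominate C (column Z: 4 ≤ 4)
  C vs A: [1 vs 5, 2 vs 4, 4 vs 2] → C does not strictly dominate A (column X: 1 ≤ 5)
  C vs B: [1 vs 7, 2 vs 3, 4 vs 4] → C does not strictly dominate B (column X: 1 ≤ 7)
No single strategy strictly dominates all others → no strictly dominant strategy.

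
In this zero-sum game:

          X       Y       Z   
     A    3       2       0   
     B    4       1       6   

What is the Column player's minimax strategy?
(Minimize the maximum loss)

Column should play Y, value = 2

Work:
Column player minimizes Row's maximum payoff:
Column X: max payoff to Row = 4
Column Y: max payoff to Row = 2
Column Z: max payoff to Row = 6
Minimum is 2, achieved by column Y.
Minimax strategy: Y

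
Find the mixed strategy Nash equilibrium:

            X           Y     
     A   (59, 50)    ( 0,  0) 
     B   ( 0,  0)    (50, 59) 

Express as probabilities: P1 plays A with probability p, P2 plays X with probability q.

p = 0.5413, q = 0.4587

Work:
Find probabilities that make opponent indifferent:
P2 chooses q to make P1 indifferent between A and B
P1 chooses p to make P2 indifferent between X and Y
Mixed NE: P1 plays (A: 0.5413, B: 0.4587), P2 plays (X: 0.4587, Y: 0.5413)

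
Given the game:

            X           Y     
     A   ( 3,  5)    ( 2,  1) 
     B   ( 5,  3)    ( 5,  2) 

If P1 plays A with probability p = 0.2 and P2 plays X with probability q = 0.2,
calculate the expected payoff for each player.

E[P1] = 4.44, E[P2] = 2.12

Work:
E[P1] = p·q·π₁(A,X) + p·(1-q)·π₁(A,Y) + (1-p)·q·π₁(B,X) + (1-p)·(1-q)·π₁(B,Y)
= 0.2·0.2·3 + 0.2·0.8·2 + 0.8·0.2·5 + 0.8·0.8·5
= 4.44

E[P2] = 2.12 (similar calculation)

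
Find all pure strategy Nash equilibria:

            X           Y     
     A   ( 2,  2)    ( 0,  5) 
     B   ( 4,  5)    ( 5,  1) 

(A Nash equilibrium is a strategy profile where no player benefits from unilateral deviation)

Nash equilibrium: (B, X)

Work:
Best responses:
  P1 vs X: payoffs [2, 4] → best response B (payoff 4)
  P1 vs Y: payoffs [0, 5] → best response B (payoff 5)
  P2 vs A: payoffs [2, 5] → best response Y (payoff 5)
  P2 vs B: payoffs [5, 1] → best response X (payoff 5)
Mutual best responses: (B,X) → Nash equilibria.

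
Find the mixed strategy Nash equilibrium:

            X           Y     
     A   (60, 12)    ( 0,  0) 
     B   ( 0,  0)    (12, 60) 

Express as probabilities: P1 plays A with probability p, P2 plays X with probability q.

p = 0.8333, q = 0.1667

Work:
Find probabilities that make opponent indifferent:
P2 chooses q to make P1 indifferent between A and B
P1 chooses p to make P2 indifferent between X and Y
Mixed NE: P1 plays (A: 0.8333, B: 0.1667), P2 plays (X: 0.1667, Y: 0.8333)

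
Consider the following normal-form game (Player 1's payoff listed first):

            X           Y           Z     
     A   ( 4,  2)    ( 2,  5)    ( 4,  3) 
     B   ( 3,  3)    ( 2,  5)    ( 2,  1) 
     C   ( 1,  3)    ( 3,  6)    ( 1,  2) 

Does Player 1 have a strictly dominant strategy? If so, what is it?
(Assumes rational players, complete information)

No strictly dominant strategy exists for Player 1

Work:
A strategy strictly dominates another if it gives a strictly higher payoff against every opponent action. Compare each pair of P1's strategies column-by-column:
  A vs B: [4 vs 3, 2 vs 2, 4 vs 2] → A does not strictly dominate B (column Y: 2 ≤ 2)
  A vs C: [4 vs 1, 2 vs 3, 4 vs 1] → A does not strictly dominate C (column Y: 2 ≤ 3)
  B vs A: [3 vs 4, 2 vs 2, 2 vs 4] → B does not strictly dominate A (column X: 3 ≤ 4)
  B vs C: [3 vs 1, 2 vs 3, 2 vs 1] → B does not strictly dominate C (column Y: 2 ≤ 3)
  C vs A: [1 vs 4, 3 vs 2, 1 vs 4] → C does not strictly dominate A (column X: 1 ≤ 4)
  C vs B: [1 vs 3, 3 vs 2, 1 vs 2] → C does not strictly dominate B (column X: 1 ≤ 3)
No single strategy strictly dominates all others → no strictly dominant strategy.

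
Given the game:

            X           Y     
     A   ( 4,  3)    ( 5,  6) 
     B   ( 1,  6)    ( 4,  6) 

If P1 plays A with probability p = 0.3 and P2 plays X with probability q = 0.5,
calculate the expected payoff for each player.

E[P1] = 3.1, E[P2] = 5.55

Work:
E[P1] = p·q·π₁(A,X) + p·(1-q)·π₁(A,Y) + (1-p)·q·π₁(B,X) + (1-p)·(1-q)·π₁(B,Y)
= 0.3·0.5·4 + 0.3·0.5·5 + 0.7·0.5·1 + 0.7·0.5·4
= 3.1

E[P2] = 5.55 (similar calculation)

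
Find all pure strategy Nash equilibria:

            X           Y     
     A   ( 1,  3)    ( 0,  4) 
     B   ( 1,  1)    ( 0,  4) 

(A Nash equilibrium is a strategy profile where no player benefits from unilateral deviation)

Nash equilibrium: (A, Y), (B, Y)

Work:
Best responses:
  P1 vs X: payoffs [1, 1] → best response A/B (payoff 1)
  P1 vs Y: payoffs [0, 0] → best response A/B (payoff 0)
  P2 vs A: payoffs [3, 4] → best response Y (payoff 4)
  P2 vs B: payoffs [1, 4] → best response Y (payoff 4)
Mutual best responses: (A,Y), (B,Y) → Nash equilibria.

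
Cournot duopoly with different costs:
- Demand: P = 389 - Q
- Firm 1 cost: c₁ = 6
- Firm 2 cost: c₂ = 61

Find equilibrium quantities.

q₁* = 146.0, q₂* = 91.0

Work:
Reaction: q₁ = (389 - 6 - q₂)/2
Reaction: q₂ = (389 - 61 - q₁)/2
Solve simultaneously:
q₁* = (389 - 2×6 + 61)/3 = 146.0
q₂* = (389 - 2×61 + 6)/3 = 91.0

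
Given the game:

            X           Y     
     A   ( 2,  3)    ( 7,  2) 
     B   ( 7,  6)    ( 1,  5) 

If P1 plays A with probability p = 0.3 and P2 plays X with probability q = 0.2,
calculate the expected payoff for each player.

E[P1] = 3.34, E[P2] = 4.3

Work:
E[P1] = p·q·π₁(A,X) + p·(1-q)·π₁(A,Y) + (1-p)·q·π₁(B,X) + (1-p)·(1-q)·π₁(B,Y)
= 0.3·0.2·2 + 0.3·0.8·7 + 0.7·0.2·7 + 0.7·0.8·1
= 3.34

E[P2] = 4.3 (similar calculation)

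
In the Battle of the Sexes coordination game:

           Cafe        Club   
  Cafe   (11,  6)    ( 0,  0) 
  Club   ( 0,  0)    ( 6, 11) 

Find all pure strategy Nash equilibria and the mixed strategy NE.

Pure NE: (Cafe, Cafe) and (Club, Club); Mixed NE: p = 0.6471, q = 0.3529

Work:
Check pure NE:
(Cafe, Cafe): (11, 6) - no unilateral deviation beneficial
(Club, Club): (6, 11) - no unilateral deviation beneficial
Mixed NE: P1 plays Cafe with p = 0.6471, P2 plays Cafe with q = 0.3529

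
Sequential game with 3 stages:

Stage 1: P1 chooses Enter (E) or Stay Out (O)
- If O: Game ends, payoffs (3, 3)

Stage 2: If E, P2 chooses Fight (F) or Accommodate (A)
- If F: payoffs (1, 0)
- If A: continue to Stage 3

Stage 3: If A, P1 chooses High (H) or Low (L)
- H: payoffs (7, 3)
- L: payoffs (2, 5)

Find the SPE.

SPE: (E, A, H); Outcome (7, 3)

Work:
Stage 3: P1 chooses H (7 vs 2)
Stage 2: P2: F->0, A->3 (anticipating H). Choose A
Stage 1: P1: O->3, E->7 (anticipating A, H). Choose E
SPE path: E -> A -> H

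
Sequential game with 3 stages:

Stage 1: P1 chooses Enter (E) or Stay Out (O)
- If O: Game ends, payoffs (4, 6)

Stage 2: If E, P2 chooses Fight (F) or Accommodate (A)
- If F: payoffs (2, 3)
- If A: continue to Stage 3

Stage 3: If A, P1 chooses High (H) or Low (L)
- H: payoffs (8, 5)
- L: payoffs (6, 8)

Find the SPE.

SPE: (E, A, H); Outcome (8, 5)

Work:
Stage 3: P1 chooses H (8 vs 6)
Stage 2: P2: F->3, A->5 (anticipating H). Choose A
Stage 1: P1: O->4, E->8 (anticipating A, H). Choose E
SPE path: E -> A -> H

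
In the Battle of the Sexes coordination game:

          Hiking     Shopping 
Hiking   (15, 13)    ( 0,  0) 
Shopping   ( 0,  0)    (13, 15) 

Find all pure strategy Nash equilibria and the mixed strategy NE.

Pure NE: (Hiking, Hiking) and (Shopping, Shopping); Mixed NE: p = 0.5357, q = 0.4643

Work:
Check pure NE:
(Hiking, Hiking): (15, 13) - no unilateral deviation beneficial
(Shopping, Shopping): (13, 15) - no unilateral deviation beneficial
Mixed NE: P1 plays Hiking with p = 0.5357, P2 plays Hiking with q = 0.4643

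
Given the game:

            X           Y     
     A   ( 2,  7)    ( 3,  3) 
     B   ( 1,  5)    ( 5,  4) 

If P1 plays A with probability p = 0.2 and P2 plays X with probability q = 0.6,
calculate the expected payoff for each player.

E[P1] = 2.56, E[P2] = 4.76

Work:
E[P1] = p·q·π₁(A,X) + p·(1-q)·π₁(A,Y) + (1-p)·q·π₁(B,X) + (1-p)·(1-q)·π₁(B,Y)
= 0.2·0.6·2 + 0.2·0.4·3 + 0.8·0.6·1 + 0.8·0.4·5
= 2.56

E[P2] = 4.76 (similar calculation)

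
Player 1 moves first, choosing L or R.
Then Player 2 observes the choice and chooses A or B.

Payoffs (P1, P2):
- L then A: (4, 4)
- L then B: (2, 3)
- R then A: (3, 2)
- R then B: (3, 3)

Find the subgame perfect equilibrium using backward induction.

P1 plays L, P2 plays A after L and B after R; Payoff (4, 4)

Work:
Backward induction:
After L: P2 chooses A → P1 gets 4
After R: P2 chooses B → P1 gets 3
P1 chooses L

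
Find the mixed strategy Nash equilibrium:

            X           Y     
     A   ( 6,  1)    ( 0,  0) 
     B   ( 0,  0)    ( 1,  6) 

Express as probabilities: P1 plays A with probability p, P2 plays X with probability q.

p = 0.8571, q = 0.1429

Work:
Find probabilities that make opponent indifferent:
P2 chooses q to make P1 indifferent between A and B
P1 chooses p to make P2 indifferent between X and Y
Mixed NE: P1 plays (A: 0.8571, B: 0.1429), P2 plays (X: 0.1429, Y: 0.8571)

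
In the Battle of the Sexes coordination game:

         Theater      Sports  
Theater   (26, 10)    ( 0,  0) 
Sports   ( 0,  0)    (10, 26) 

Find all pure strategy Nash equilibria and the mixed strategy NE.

Pure NE: (Theater, Theater) and (Sports, Sports); Mixed NE: p = 0.7222, q = 0.2778

Work:
Check pure NE:
(Theater, Theater): (26, 10) - no unilateral deviation beneficial
(Sports, Sports): (10, 26) - no unilateral deviation beneficial
Mixed NE: P1 plays Theater with p = 0.7222, P2 plays Theater with q = 0.2778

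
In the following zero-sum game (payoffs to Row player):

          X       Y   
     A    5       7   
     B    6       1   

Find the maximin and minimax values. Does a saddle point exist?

Maximin = 5, Minimax = 6, Saddle: False

Work:
Row minimums: [5, 1] → maximin = 5
Column maximums: [6, 7] → minimax = 6
No saddle point (maximin ≠ minimax). Mixed strategy needed.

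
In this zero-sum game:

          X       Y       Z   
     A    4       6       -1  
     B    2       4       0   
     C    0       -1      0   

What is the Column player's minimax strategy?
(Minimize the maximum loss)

Column should play Z, value = 0

Work:
Column player minimizes Row's maximum payoff:
Column X: max payoff to Row = 4
Column Y: max payoff to Row = 6
Column Z: max payoff to Row = 0
Minimum is 0, achieved by column Z.
Minimax strategy: Z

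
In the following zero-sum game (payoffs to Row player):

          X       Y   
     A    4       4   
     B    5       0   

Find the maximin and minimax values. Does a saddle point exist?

Maximin = 4, Minimax = 4, Saddle: True

Work:
Row minimums: [4, 0] → maximin = 4
Column maximums: [5, 4] → minimax = 4
Saddle point exists! Game value = 4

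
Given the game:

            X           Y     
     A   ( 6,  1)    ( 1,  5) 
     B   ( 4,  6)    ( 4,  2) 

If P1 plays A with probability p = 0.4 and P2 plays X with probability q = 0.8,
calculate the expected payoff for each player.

E[P1] = 4.4, E[P2] = 3.84

Work:
E[P1] = p·q·π₁(A,X) + p·(1-q)·π₁(A,Y) + (1-p)·q·π₁(B,X) + (1-p)·(1-q)·π₁(B,Y)
= 0.4·0.8·6 + 0.4·0.2·1 + 0.6·0.8·4 + 0.6·0.2·4
= 4.4

E[P2] = 3.84 (similar calculation)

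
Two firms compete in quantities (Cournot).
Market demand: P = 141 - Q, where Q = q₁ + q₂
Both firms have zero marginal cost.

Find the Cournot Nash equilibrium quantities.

q₁* = q₂* = 47.0; P* = 47.0

Work:
Profit: π_i = P·q_i = (a - q_i - q_j)·q_i
FOC: ∂π_i/∂q_i = a - 2q_i - q_j = 0
Reaction function: q_i = (141 - q_j)/2
Symmetry: q* = 141/3 = 47.0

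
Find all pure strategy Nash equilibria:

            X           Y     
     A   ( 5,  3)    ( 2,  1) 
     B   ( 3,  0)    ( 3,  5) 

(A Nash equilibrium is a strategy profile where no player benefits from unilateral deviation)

Nash equilibrium: (A, X), (B, Y)

Work:
Best responses:
  P1 vs X: payoffs [5, 3] → best response A (payoff 5)
  P1 vs Y: payoffs [2, 3] → best response B (payoff 3)
  P2 vs A: payoffs [3, 1] → best response X (payoff 3)
  P2 vs B: payoffs [0, 5] → best response Y (payoff 5)
Mutual best responses: (A,X), (B,Y) → Nash equilibria.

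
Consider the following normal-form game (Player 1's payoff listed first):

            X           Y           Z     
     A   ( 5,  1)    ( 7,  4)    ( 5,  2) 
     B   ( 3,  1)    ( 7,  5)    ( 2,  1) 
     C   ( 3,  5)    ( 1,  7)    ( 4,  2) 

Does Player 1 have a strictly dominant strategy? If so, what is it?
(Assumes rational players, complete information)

No strictly dominant strategy exists for Player 1

Work:
A strategy strictly dominates another if it gives a strictly higher payoff against every opponent action. Compare each pair of P1's strategies column-by-column:
  A vs B: [5 vs 3, 7 vs 7, 5 vs 2] → A does not strictly dominate B (column Y: 7 ≤ 7)
  A vs C: [5 vs 3, 7 vs 1, 5 vs 4] → A strictly dominates C
  B vs A: [3 vs 5, 7 vs 7, 2 vs 5] → B does not strictly dominate A (column X: 3 ≤ 5)
  B vs C: [3 vs 3, 7 vs 1, 2 vs 4] → B does not strictly dominate C (column X: 3 ≤ 3)
  C vs A: [3 vs 5, 1 vs 7, 4 vs 5] → C does not strictly dominate A (column X: 3 ≤ 5)
  C vs B: [3 vs 3, 1 vs 7, 4 vs 2] → C does not strictly dominate B (column X: 3 ≤ 3)
No single strategy strictly dominates all others → no strictly dominant strategy.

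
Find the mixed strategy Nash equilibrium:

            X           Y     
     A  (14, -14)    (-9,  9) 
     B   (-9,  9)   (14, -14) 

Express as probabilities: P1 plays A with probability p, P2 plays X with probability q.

p = 0.5, q = 0.5

Work:
Find probabilities that make opponent indifferent:
P2 chooses q to make P1 indifferent between A and B
P1 chooses p to make P2 indifferent between X and Y
Mixed NE: P1 plays (A: 0.5, B: 0.5), P2 plays (X: 0.5, Y: 0.5)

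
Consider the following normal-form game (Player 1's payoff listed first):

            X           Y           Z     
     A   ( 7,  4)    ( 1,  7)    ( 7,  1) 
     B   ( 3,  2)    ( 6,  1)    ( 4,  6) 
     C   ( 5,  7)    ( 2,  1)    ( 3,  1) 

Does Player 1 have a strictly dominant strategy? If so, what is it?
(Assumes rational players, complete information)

No strictly dominant strategy exists for Player 1

Work:
A strategy strictly dominates another if it gives a strictly higher payoff against every opponent action. Compare each pair of P1's strategies column-by-column:
  A vs B: [7 vs 3, 1 vs 6, 7 vs 4] → A does not strictly dominate B (column Y: 1 ≤ 6)
  A vs C: [7 vs 5, 1 vs 2, 7 vs 3] → A does not strictly dominate C (column Y: 1 ≤ 2)
  B vs A: [3 vs 7, 6 vs 1, 4 vs 7] → B does not strictly dominate A (column X: 3 ≤ 7)
  B vs C: [3 vs 5, 6 vs 2, 4 vs 3] → B does not strictly dominate C (column X: 3 ≤ 5)
  C vs A: [5 vs 7, 2 vs 1, 3 vs 7] → C does not strictly dominate A (column X: 5 ≤ 7)
  C vs B: [5 vs 3, 2 vs 6, 3 vs 4] → C does not strictly dominate B (column Y: 2 ≤ 6)
No single strategy strictly dominates all others → no strictly dominant strategy.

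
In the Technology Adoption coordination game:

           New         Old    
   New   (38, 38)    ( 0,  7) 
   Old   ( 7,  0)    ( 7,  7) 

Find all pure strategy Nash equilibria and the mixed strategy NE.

Pure NE: (New, New) and (Old, Old); Mixed NE: p = 0.1842, q = 0.1842

Work:
Check pure NE:
(New, New): (38, 38) - no unilateral deviation beneficial
(Old, Old): (7, 7) - no unilateral deviation beneficial
Mixed NE: P1 plays New with p = 0.1842, P2 plays New with q = 0.1842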